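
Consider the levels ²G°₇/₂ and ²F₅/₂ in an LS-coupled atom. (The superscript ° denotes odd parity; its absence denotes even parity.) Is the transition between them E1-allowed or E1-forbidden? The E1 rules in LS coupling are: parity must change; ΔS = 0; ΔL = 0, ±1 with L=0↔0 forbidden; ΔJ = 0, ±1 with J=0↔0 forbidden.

Reading off the term symbols: S 1/2→1/2, L 4→3, J 7/2→5/2, parity odd→even.
Parity must change: odd → even — ✓.
ΔS = 0: S: 1/2 → 1/2 — ✓.
ΔL = 0, ±1 (not L=0↔0): L: 4 → 3, ΔL = -1 — ✓.
ΔJ = 0, ±1 (not J=0↔0): J: 7/2 → 5/2, ΔJ = -1 — ✓.
All four E1 rules are satisfied.

allowed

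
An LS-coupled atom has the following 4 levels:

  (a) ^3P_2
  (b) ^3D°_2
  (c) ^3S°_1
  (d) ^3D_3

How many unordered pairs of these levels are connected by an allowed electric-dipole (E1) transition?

(a)–(b): allowed.
(a)–(c): allowed.
(a)–(d): forbidden (parity).
(b)–(c): forbidden (parity, ΔL).
(b)–(d): allowed.
(c)–(d): forbidden (ΔL, ΔJ).
Allowed pairs: 3 of 6.

3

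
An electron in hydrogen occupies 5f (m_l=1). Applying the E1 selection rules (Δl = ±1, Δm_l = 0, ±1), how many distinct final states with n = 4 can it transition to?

3

E1 requires Δl = ±1, so l_f ∈ {2, 4}; with 0 ≤ l_f ≤ n_f−1 = 3, the allowed l_f values are {2}.
For l_f = 2: m_f ∈ {m_i−1, m_i, m_i+1} ∩ [−2, 2] = {0, 1, 2} → 3 states.
Total: 3.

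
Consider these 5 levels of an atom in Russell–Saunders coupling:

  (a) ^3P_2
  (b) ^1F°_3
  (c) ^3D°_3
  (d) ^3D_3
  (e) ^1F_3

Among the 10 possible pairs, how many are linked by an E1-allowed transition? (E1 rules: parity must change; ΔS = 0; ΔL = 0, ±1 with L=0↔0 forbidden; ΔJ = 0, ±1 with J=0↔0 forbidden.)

3

(a)–(b): forbidden (ΔS, ΔL).
(a)–(c): allowed.
(a)–(d): forbidden (parity).
(a)–(e): forbidden (parity, ΔS, ΔL).
(b)–(c): forbidden (parity, ΔS).
(b)–(d): forbidden (ΔS).
(b)–(e): allowed.
(c)–(d): allowed.
(c)–(e): forbidden (ΔS).
(d)–(e): forbidden (parity, ΔS).
Allowed pairs: 3 of 10.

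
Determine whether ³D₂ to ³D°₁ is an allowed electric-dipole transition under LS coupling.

Parity must change: even → odd — satisfied.
ΔJ = 0, ±1 (not J=0↔0): J: 2 → 1, ΔJ = -1 — satisfied.
ΔS = 0: S: 1 → 1 — satisfied.
ΔL = 0, ±1 (not L=0↔0): L: 2 → 2, ΔL = +0 — satisfied.
All four E1 rules are satisfied.

allowed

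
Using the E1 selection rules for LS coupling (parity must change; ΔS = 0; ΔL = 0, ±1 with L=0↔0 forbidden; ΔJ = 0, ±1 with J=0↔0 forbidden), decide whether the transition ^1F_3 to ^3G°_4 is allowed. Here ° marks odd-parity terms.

Initial level: S=0, L=3, J=3, parity even. Final level: S=1, L=4, J=4, parity odd.
Parity must change: even → odd — ok.
ΔS = 0: S: 0 → 1 — fails.
ΔL = 0, ±1 (not L=0↔0): L: 3 → 4, ΔL = +1 — ok.
ΔJ = 0, ±1 (not J=0↔0): J: 3 → 4, ΔJ = +1 — ok.
Rule(s) violated: ΔS.

forbidden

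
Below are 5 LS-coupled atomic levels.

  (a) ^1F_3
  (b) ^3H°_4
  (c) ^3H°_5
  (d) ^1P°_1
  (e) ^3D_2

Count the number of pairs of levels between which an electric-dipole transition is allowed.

0

(a)–(b): forbidden (ΔS, ΔL).
(a)–(c): forbidden (ΔS, ΔL, ΔJ).
(a)–(d): forbidden (ΔL, ΔJ).
(a)–(e): forbidden (parity, ΔS).
(b)–(c): forbidden (parity).
(b)–(d): forbidden (parity, ΔS, ΔL, ΔJ).
(b)–(e): forbidden (ΔL, ΔJ).
(c)–(d): forbidden (parity, ΔS, ΔL, ΔJ).
(c)–(e): forbidden (ΔL, ΔJ).
(d)–(e): forbidden (ΔS).
Allowed pairs: 0 of 10.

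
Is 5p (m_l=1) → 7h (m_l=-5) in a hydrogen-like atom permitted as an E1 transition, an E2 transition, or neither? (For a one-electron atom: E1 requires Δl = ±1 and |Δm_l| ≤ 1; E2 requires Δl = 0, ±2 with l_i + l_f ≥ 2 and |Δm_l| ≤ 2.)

Δl = 5 − 1 = +4; l_i + l_f = 6.
Δm_l = -6.
E1 (Δl = ±1, |Δm_l| ≤ 1): not satisfied.
E2 (Δl = 0,±2, l_i+l_f ≥ 2, |Δm_l| ≤ 2): not satisfied.

neither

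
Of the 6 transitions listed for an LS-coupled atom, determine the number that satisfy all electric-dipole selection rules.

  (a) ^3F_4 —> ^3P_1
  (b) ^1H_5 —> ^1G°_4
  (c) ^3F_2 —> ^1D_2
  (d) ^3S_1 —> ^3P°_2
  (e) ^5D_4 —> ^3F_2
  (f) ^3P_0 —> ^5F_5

2

(a) forbidden (parity, ΔL, ΔJ fail)
(b) allowed
(c) forbidden (parity, ΔS fail)
(d) allowed
(e) forbidden (parity, ΔS, ΔJ fail)
(f) forbidden (parity, ΔS, ΔL, ΔJ fail)
Total allowed: 2 of 6.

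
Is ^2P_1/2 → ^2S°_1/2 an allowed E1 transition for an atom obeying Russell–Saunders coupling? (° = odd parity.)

Reading off the term symbols: S 1/2→1/2, L 1→0, J 1/2→1/2, parity even→odd.
Parity must change: even → odd — ✓.
ΔS = 0: S: 1/2 → 1/2 — ✓.
ΔL = 0, ±1 (not L=0↔0): L: 1 → 0, ΔL = -1 — ✓.
ΔJ = 0, ±1 (not J=0↔0): J: 1/2 → 1/2, ΔJ = +0 — ✓.
All four E1 rules are satisfied.

allowed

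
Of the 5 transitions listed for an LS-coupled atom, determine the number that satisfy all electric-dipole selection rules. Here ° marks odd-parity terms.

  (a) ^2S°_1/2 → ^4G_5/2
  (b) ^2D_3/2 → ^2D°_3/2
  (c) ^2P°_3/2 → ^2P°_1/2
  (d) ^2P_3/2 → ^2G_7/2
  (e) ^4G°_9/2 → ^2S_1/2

(a) forbidden (ΔS, ΔL, ΔJ fail)
(b) allowed
(c) forbidden (parity fails)
(d) forbidden (parity, ΔL, ΔJ fail)
(e) forbidden (ΔS, ΔL, ΔJ fail)
Total allowed: 1 of 5.

1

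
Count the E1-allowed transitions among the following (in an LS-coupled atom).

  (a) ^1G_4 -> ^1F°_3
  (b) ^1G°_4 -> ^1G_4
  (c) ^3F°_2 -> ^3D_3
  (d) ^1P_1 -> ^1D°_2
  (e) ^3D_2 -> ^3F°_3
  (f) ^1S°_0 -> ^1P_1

(a) allowed
(b) allowed
(c) allowed
(d) allowed
(e) allowed
(f) allowed
Total allowed: 6 of 6.

6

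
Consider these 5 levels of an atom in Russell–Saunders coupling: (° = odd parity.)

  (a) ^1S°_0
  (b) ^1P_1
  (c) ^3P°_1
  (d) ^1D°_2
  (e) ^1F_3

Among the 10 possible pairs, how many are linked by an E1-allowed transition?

(a)–(b): allowed.
(a)–(c): forbidden (parity, ΔS).
(a)–(d): forbidden (parity, ΔL, ΔJ).
(a)–(e): forbidden (ΔL, ΔJ).
(b)–(c): forbidden (ΔS).
(b)–(d): allowed.
(b)–(e): forbidden (parity, ΔL, ΔJ).
(c)–(d): forbidden (parity, ΔS).
(c)–(e): forbidden (ΔS, ΔL, ΔJ).
(d)–(e): allowed.
Allowed pairs: 3 of 10.

3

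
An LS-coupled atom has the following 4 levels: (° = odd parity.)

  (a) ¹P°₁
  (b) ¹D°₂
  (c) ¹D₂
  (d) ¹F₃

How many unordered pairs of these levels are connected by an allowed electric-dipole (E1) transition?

(a)–(b): forbidden (parity).
(a)–(c): allowed.
(a)–(d): forbidden (ΔL, ΔJ).
(b)–(c): allowed.
(b)–(d): allowed.
(c)–(d): forbidden (parity).
Allowed pairs: 3 of 6.

3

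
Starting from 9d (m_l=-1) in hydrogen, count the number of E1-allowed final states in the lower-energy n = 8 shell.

5

E1 requires Δl = ±1, so l_f ∈ {1, 3}; with 0 ≤ l_f ≤ n_f−1 = 7, the allowed l_f values are {1, 3}.
For l_f = 1: m_f ∈ {m_i−1, m_i, m_i+1} ∩ [−1, 1] = {-1, 0} → 2 states.
For l_f = 3: m_f ∈ {m_i−1, m_i, m_i+1} ∩ [−3, 3] = {-2, -1, 0} → 3 states.
Total: 5.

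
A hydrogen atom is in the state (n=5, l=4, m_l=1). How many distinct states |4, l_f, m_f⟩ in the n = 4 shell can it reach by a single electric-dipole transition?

E1 requires Δl = ±1, so l_f ∈ {3, 5}; with 0 ≤ l_f ≤ n_f−1 = 3, the allowed l_f values are {3}.
For l_f = 3: m_f ∈ {m_i−1, m_i, m_i+1} ∩ [−3, 3] = {0, 1, 2} → 3 states.
Total: 3.

3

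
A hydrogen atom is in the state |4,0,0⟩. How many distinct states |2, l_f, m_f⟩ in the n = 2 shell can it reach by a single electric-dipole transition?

3

E1 requires Δl = ±1, so l_f ∈ {-1, 1}; with 0 ≤ l_f ≤ n_f−1 = 1, the allowed l_f values are {1}.
For l_f = 1: m_f ∈ {m_i−1, m_i, m_i+1} ∩ [−1, 1] = {-1, 0, 1} → 3 states.
Total: 3.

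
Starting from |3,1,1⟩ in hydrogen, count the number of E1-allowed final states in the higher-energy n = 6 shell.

4

E1 requires Δl = ±1, so l_f ∈ {0, 2}; with 0 ≤ l_f ≤ n_f−1 = 5, the allowed l_f values are {0, 2}.
For l_f = 0: m_f ∈ {m_i−1, m_i, m_i+1} ∩ [−0, 0] = {0} → 1 state.
For l_f = 2: m_f ∈ {m_i−1, m_i, m_i+1} ∩ [−2, 2] = {0, 1, 2} → 3 states.
Total: 4.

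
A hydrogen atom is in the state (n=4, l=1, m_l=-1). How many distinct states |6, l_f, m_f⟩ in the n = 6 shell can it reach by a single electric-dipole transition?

E1 requires Δl = ±1, so l_f ∈ {0, 2}; with 0 ≤ l_f ≤ n_f−1 = 5, the allowed l_f values are {0, 2}.
For l_f = 0: m_f ∈ {m_i−1, m_i, m_i+1} ∩ [−0, 0] = {0} → 1 state.
For l_f = 2: m_f ∈ {m_i−1, m_i, m_i+1} ∩ [−2, 2] = {-2, -1, 0} → 3 states.
Total: 4.

4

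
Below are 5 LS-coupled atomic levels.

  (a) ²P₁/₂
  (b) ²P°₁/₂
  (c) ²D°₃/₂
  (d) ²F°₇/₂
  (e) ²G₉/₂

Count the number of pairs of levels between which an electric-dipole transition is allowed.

(a)–(b): allowed.
(a)–(c): allowed.
(a)–(d): forbidden (ΔL, ΔJ).
(a)–(e): forbidden (parity, ΔL, ΔJ).
(b)–(c): forbidden (parity).
(b)–(d): forbidden (parity, ΔL, ΔJ).
(b)–(e): forbidden (ΔL, ΔJ).
(c)–(d): forbidden (parity, ΔJ).
(c)–(e): forbidden (ΔL, ΔJ).
(d)–(e): allowed.
Allowed pairs: 3 of 10.

3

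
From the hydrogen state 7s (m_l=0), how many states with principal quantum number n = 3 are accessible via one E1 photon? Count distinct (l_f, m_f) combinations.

3

E1 requires Δl = ±1, so l_f ∈ {-1, 1}; with 0 ≤ l_f ≤ n_f−1 = 2, the allowed l_f values are {1}.
For l_f = 1: m_f ∈ {m_i−1, m_i, m_i+1} ∩ [−1, 1] = {-1, 0, 1} → 3 states.
Total: 3.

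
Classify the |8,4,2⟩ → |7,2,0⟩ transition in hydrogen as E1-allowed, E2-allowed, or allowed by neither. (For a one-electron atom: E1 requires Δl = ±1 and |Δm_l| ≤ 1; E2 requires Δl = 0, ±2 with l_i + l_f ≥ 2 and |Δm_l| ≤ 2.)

E2

Δl = 2 − 4 = -2; l_i + l_f = 6.
Δm_l = -2.
E1 (Δl = ±1, |Δm_l| ≤ 1): not satisfied.
E2 (Δl = 0,±2, l_i+l_f ≥ 2, |Δm_l| ≤ 2): satisfied.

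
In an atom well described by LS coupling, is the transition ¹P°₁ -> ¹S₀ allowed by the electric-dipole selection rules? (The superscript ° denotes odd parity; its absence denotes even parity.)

Initial level: S=0, L=1, J=1, parity odd. Final level: S=0, L=0, J=0, parity even.
Parity must change: odd → even — satisfied.
ΔS = 0: S: 0 → 0 — satisfied.
ΔL = 0, ±1 (not L=0↔0): L: 1 → 0, ΔL = -1 — satisfied.
ΔJ = 0, ±1 (not J=0↔0): J: 1 → 0, ΔJ = -1 — satisfied.
All four E1 rules are satisfied.

allowed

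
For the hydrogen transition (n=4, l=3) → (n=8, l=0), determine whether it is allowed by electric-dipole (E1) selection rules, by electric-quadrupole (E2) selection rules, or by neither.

Δl = 0 − 3 = -3; l_i + l_f = 3.
E1 (Δl = ±1): not satisfied.
E2 (Δl = 0,±2, l_i+l_f ≥ 2): not satisfied.

neither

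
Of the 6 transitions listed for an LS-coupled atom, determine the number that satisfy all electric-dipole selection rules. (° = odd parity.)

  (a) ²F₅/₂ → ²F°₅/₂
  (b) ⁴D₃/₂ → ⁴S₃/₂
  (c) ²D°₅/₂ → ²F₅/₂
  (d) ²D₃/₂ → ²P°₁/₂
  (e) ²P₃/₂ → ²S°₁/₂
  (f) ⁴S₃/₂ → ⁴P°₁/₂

5

(a) allowed
(b) forbidden (parity, ΔL fail)
(c) allowed
(d) allowed
(e) allowed
(f) allowed
Total allowed: 5 of 6.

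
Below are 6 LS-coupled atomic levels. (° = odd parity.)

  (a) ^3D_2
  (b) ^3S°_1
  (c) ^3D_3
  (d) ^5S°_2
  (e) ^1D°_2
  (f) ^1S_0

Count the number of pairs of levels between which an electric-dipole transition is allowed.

0

(a)–(b): forbidden (ΔL).
(a)–(c): forbidden (parity).
(a)–(d): forbidden (ΔS, ΔL).
(a)–(e): forbidden (ΔS).
(a)–(f): forbidden (parity, ΔS, ΔL, ΔJ).
(b)–(c): forbidden (ΔL, ΔJ).
(b)–(d): forbidden (parity, ΔS, ΔL).
(b)–(e): forbidden (parity, ΔS, ΔL).
(b)–(f): forbidden (ΔS, ΔL).
(c)–(d): forbidden (ΔS, ΔL).
(c)–(e): forbidden (ΔS).
(c)–(f): forbidden (parity, ΔS, ΔL, ΔJ).
(d)–(e): forbidden (parity, ΔS, ΔL).
(d)–(f): forbidden (ΔS, ΔL, ΔJ).
(e)–(f): forbidden (ΔL, ΔJ).
Allowed pairs: 0 of 15.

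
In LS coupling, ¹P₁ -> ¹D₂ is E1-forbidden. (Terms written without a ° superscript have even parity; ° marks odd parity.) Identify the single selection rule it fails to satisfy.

parity

Initial level: S=0, L=1, J=1, parity even. Final level: S=0, L=2, J=2, parity even.
ΔJ = 0, ±1 (not J=0↔0): J: 1 → 2, ΔJ = +1 — ✓.
Parity must change: even → even — ✗.
ΔL = 0, ±1 (not L=0↔0): L: 1 → 2, ΔL = +1 — ✓.
ΔS = 0: S: 0 → 0 — ✓.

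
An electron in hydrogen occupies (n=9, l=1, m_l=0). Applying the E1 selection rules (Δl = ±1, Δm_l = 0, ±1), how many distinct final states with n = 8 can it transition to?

E1 requires Δl = ±1, so l_f ∈ {0, 2}; with 0 ≤ l_f ≤ n_f−1 = 7, the allowed l_f values are {0, 2}.
For l_f = 0: m_f ∈ {m_i−1, m_i, m_i+1} ∩ [−0, 0] = {0} → 1 state.
For l_f = 2: m_f ∈ {m_i−1, m_i, m_i+1} ∩ [−2, 2] = {-1, 0, 1} → 3 states.
Total: 4.

4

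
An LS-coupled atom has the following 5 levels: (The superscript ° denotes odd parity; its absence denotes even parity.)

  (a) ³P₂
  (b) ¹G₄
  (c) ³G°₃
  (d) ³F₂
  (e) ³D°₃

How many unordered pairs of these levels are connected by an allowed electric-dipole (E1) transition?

(a)–(b): forbidden (parity, ΔS, ΔL, ΔJ).
(a)–(c): forbidden (ΔL).
(a)–(d): forbidden (parity, ΔL).
(a)–(e): allowed.
(b)–(c): forbidden (ΔS).
(b)–(d): forbidden (parity, ΔS, ΔJ).
(b)–(e): forbidden (ΔS, ΔL).
(c)–(d): allowed.
(c)–(e): forbidden (parity, ΔL).
(d)–(e): allowed.
Allowed pairs: 3 of 10.

3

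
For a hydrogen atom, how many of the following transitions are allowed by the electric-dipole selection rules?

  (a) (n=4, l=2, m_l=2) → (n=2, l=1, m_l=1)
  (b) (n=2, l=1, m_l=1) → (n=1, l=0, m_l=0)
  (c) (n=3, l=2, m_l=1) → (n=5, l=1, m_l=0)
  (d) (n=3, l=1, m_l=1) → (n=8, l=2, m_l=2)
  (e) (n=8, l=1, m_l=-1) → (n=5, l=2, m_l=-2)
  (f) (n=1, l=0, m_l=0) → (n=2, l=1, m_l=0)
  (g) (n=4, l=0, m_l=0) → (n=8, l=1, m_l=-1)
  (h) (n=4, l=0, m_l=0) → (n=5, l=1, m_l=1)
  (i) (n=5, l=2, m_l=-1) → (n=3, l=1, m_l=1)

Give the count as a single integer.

(a) allowed
(b) allowed
(c) allowed
(d) allowed
(e) allowed
(f) allowed
(g) allowed
(h) allowed
(i) forbidden — Δm_l = +2 (E1 requires Δm_l = 0, ±1)
Total allowed: 8 of 9.

8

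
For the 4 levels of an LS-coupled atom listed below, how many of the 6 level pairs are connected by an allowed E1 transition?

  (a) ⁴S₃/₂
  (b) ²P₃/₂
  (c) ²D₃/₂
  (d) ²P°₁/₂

(a)–(b): forbidden (parity, ΔS).
(a)–(c): forbidden (parity, ΔS, ΔL).
(a)–(d): forbidden (ΔS).
(b)–(c): forbidden (parity).
(b)–(d): allowed.
(c)–(d): allowed.
Allowed pairs: 2 of 6.

2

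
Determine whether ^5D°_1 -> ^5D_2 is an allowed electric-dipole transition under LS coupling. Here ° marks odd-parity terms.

allowed

Initial level: S=2, L=2, J=1, parity odd. Final level: S=2, L=2, J=2, parity even.
Parity must change: odd → even — satisfied.
ΔS = 0: S: 2 → 2 — satisfied.
ΔL = 0, ±1 (not L=0↔0): L: 2 → 2, ΔL = +0 — satisfied.
ΔJ = 0, ±1 (not J=0↔0): J: 1 → 2, ΔJ = +1 — satisfied.
All four E1 rules are satisfied.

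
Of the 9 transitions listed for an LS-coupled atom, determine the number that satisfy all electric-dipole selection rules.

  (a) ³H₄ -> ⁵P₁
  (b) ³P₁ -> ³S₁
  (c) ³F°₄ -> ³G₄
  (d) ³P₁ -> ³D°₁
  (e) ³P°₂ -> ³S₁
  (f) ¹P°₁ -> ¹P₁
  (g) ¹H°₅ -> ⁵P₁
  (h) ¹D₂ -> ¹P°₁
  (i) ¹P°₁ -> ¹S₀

6

(a) forbidden (parity, ΔS, ΔL, ΔJ fail)
(b) forbidden (parity fails)
(c) allowed
(d) allowed
(e) allowed
(f) allowed
(g) forbidden (ΔS, ΔL, ΔJ fail)
(h) allowed
(i) allowed
Total allowed: 6 of 9.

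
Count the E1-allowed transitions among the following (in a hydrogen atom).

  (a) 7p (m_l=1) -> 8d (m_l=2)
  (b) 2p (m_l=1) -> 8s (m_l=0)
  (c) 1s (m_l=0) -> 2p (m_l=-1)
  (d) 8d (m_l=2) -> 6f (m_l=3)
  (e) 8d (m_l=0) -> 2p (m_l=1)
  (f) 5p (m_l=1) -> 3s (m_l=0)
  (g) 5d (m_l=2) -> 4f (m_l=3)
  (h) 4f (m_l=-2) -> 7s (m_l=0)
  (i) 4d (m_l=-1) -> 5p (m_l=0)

(a) allowed
(b) allowed
(c) allowed
(d) allowed
(e) allowed
(f) allowed
(g) allowed
(h) forbidden — Δl = -3 (E1 requires Δl = ±1); Δm_l = +2 (E1 requires Δm_l = 0, ±1)
(i) allowed
Total allowed: 8 of 9.

8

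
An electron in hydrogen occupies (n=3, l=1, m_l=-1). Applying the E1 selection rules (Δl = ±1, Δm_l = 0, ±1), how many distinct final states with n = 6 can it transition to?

E1 requires Δl = ±1, so l_f ∈ {0, 2}; with 0 ≤ l_f ≤ n_f−1 = 5, the allowed l_f values are {0, 2}.
For l_f = 0: m_f ∈ {m_i−1, m_i, m_i+1} ∩ [−0, 0] = {0} → 1 state.
For l_f = 2: m_f ∈ {m_i−1, m_i, m_i+1} ∩ [−2, 2] = {-2, -1, 0} → 3 states.
Total: 4.

4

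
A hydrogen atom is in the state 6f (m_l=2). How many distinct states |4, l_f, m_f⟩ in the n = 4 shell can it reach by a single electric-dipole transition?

2

E1 requires Δl = ±1, so l_f ∈ {2, 4}; with 0 ≤ l_f ≤ n_f−1 = 3, the allowed l_f values are {2}.
For l_f = 2: m_f ∈ {m_i−1, m_i, m_i+1} ∩ [−2, 2] = {1, 2} → 2 states.
Total: 2.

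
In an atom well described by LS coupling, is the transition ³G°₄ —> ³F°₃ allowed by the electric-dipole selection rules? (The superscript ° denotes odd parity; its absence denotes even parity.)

Initial level: S=1, L=4, J=4, parity odd. Final level: S=1, L=3, J=3, parity odd.
Parity must change: odd → odd — violated.
ΔS = 0: S: 1 → 1 — satisfied.
ΔL = 0, ±1 (not L=0↔0): L: 4 → 3, ΔL = -1 — satisfied.
ΔJ = 0, ±1 (not J=0↔0): J: 4 → 3, ΔJ = -1 — satisfied.
Rule(s) violated: parity.

forbidden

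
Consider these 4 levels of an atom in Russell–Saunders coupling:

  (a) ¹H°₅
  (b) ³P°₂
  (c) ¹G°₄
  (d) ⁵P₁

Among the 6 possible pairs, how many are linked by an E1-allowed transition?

0

(a)–(b): forbidden (parity, ΔS, ΔL, ΔJ).
(a)–(c): forbidden (parity).
(a)–(d): forbidden (ΔS, ΔL, ΔJ).
(b)–(c): forbidden (parity, ΔS, ΔL, ΔJ).
(b)–(d): forbidden (ΔS).
(c)–(d): forbidden (ΔS, ΔL, ΔJ).
Allowed pairs: 0 of 6.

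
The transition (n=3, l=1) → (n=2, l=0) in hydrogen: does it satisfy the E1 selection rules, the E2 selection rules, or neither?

Δl = 0 − 1 = -1; l_i + l_f = 1.
E1 (Δl = ±1): satisfied.
E2 (Δl = 0,±2, l_i+l_f ≥ 2): not satisfied.

E1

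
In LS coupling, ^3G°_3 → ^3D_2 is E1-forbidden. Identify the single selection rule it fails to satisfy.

the ΔL = 0, ±1 rule

Reading off the term symbols: S 1→1, L 4→2, J 3→2, parity odd→even.
ΔS = 0: S: 1 → 1 — satisfied.
ΔL = 0, ±1 (not L=0↔0): L: 4 → 2, ΔL = -2 — violated.
Parity must change: odd → even — satisfied.
ΔJ = 0, ±1 (not J=0↔0): J: 3 → 2, ΔJ = -1 — satisfied.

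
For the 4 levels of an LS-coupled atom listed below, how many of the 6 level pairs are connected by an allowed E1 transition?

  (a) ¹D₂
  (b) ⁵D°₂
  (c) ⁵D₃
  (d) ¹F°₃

2

(a)–(b): forbidden (ΔS).
(a)–(c): forbidden (parity, ΔS).
(a)–(d): allowed.
(b)–(c): allowed.
(b)–(d): forbidden (parity, ΔS).
(c)–(d): forbidden (ΔS).
Allowed pairs: 2 of 6.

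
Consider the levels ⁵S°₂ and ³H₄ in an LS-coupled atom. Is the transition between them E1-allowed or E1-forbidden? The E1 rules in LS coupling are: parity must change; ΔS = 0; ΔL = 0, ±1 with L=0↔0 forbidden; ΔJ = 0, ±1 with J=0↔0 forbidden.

Reading off the term symbols: S 2→1, L 0→5, J 2→4, parity odd→even.
Parity must change: odd → even — ✓.
ΔS = 0: S: 2 → 1 — ✗.
ΔL = 0, ±1 (not L=0↔0): L: 0 → 5, ΔL = +5 — ✗.
ΔJ = 0, ±1 (not J=0↔0): J: 2 → 4, ΔJ = +2 — ✗.
Rule(s) violated: ΔS, ΔL, ΔJ.

forbidden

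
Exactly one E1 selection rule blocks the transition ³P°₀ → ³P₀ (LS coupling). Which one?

the J=0 ↔ J=0 exclusion

Parity must change: odd → even — passes.
ΔS = 0: S: 1 → 1 — passes.
ΔL = 0, ±1 (not L=0↔0): L: 1 → 1, ΔL = +0 — passes.
ΔJ = 0, ±1 (not J=0↔0): J: 0 → 0, ΔJ = +0 — fails.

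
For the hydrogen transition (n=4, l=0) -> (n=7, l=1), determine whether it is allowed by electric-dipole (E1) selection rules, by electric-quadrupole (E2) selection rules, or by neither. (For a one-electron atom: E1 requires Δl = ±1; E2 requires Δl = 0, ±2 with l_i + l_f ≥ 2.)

E1

Δl = 1 − 0 = +1; l_i + l_f = 1.
E1 (Δl = ±1): satisfied.
E2 (Δl = 0,±2, l_i+l_f ≥ 2): not satisfied.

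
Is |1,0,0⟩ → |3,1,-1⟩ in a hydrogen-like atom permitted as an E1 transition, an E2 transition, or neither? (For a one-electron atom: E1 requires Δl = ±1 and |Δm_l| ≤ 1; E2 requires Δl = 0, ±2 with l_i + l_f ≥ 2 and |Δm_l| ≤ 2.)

Δl = 1 − 0 = +1; l_i + l_f = 1.
Δm_l = -1.
E1 (Δl = ±1, |Δm_l| ≤ 1): satisfied.
E2 (Δl = 0,±2, l_i+l_f ≥ 2, |Δm_l| ≤ 2): not satisfied.

E1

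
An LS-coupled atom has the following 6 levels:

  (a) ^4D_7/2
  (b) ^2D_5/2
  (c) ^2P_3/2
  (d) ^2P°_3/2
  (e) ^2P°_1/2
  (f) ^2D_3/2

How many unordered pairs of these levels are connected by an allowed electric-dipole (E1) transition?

5

(a)–(b): forbidden (parity, ΔS).
(a)–(c): forbidden (parity, ΔS, ΔJ).
(a)–(d): forbidden (ΔS, ΔJ).
(a)–(e): forbidden (ΔS, ΔJ).
(a)–(f): forbidden (parity, ΔS, ΔJ).
(b)–(c): forbidden (parity).
(b)–(d): allowed.
(b)–(e): forbidden (ΔJ).
(b)–(f): forbidden (parity).
(c)–(d): allowed.
(c)–(e): allowed.
(c)–(f): forbidden (parity).
(d)–(e): forbidden (parity).
(d)–(f): allowed.
(e)–(f): allowed.
Allowed pairs: 5 of 15.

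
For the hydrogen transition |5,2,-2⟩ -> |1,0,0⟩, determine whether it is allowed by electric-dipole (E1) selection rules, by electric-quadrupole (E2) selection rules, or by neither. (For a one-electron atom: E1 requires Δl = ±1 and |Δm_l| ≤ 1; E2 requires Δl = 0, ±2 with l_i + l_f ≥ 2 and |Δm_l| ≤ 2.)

E2

Δl = 0 − 2 = -2; l_i + l_f = 2.
Δm_l = +2.
E1 (Δl = ±1, |Δm_l| ≤ 1): not satisfied.
E2 (Δl = 0,±2, l_i+l_f ≥ 2, |Δm_l| ≤ 2): satisfied.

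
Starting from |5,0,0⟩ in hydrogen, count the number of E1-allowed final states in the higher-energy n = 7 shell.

3

E1 requires Δl = ±1, so l_f ∈ {-1, 1}; with 0 ≤ l_f ≤ n_f−1 = 6, the allowed l_f values are {1}.
For l_f = 1: m_f ∈ {m_i−1, m_i, m_i+1} ∩ [−1, 1] = {-1, 0, 1} → 3 states.
Total: 3.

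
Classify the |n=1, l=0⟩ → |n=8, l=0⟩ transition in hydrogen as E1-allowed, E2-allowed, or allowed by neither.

Δl = 0 − 0 = +0; l_i + l_f = 0.
E1 (Δl = ±1): not satisfied.
E2 (Δl = 0,±2, l_i+l_f ≥ 2): not satisfied.

neither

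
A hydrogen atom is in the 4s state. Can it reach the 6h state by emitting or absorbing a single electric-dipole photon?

l: 0 → 5 (Δl = +5). Δl = ±1 fails.
The transition is electric-dipole forbidden.

forbidden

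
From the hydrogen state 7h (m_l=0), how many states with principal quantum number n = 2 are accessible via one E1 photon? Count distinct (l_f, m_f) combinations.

E1 requires l_f ∈ {4, 6}, but neither lies in [0, 1], so no final state is reachable.
Total: 0.

0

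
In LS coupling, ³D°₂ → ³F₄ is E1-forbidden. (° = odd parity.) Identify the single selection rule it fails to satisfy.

the ΔJ = 0, ±1 rule

Parity must change: odd → even — satisfied.
ΔS = 0: S: 1 → 1 — satisfied.
ΔJ = 0, ±1 (not J=0↔0): J: 2 → 4, ΔJ = +2 — violated.
ΔL = 0, ±1 (not L=0↔0): L: 2 → 3, ΔL = +1 — satisfied.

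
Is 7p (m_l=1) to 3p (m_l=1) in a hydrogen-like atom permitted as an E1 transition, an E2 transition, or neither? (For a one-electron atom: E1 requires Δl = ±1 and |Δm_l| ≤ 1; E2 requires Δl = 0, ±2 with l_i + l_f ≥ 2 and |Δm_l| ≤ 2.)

Δl = 1 − 1 = +0; l_i + l_f = 2.
Δm_l = +0.
E1 (Δl = ±1, |Δm_l| ≤ 1): not satisfied.
E2 (Δl = 0,±2, l_i+l_f ≥ 2, |Δm_l| ≤ 2): satisfied.

E2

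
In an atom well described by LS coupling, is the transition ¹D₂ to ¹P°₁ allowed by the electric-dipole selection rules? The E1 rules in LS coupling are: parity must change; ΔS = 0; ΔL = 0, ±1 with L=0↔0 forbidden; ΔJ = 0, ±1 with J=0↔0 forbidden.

Reading off the term symbols: S 0→0, L 2→1, J 2→1, parity even→odd.
Parity must change: even → odd — passes.
ΔS = 0: S: 0 → 0 — passes.
ΔL = 0, ±1 (not L=0↔0): L: 2 → 1, ΔL = -1 — passes.
ΔJ = 0, ±1 (not J=0↔0): J: 2 → 1, ΔJ = -1 — passes.
All four E1 rules are satisfied.

allowed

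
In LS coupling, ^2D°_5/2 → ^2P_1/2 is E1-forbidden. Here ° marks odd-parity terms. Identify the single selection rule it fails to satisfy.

Reading off the term symbols: S 1/2→1/2, L 2→1, J 5/2→1/2, parity odd→even.
Parity must change: odd → even — ✓.
ΔS = 0: S: 1/2 → 1/2 — ✓.
ΔL = 0, ±1 (not L=0↔0): L: 2 → 1, ΔL = -1 — ✓.
ΔJ = 0, ±1 (not J=0↔0): J: 5/2 → 1/2, ΔJ = -2 — ✗.

the ΔJ = 0, ±1 rule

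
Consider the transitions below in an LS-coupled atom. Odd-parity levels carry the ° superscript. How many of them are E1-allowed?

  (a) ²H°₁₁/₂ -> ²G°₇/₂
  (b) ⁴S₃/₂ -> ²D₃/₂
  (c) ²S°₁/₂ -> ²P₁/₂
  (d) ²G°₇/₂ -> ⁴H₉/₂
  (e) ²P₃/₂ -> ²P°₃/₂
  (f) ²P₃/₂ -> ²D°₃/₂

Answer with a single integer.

(a) forbidden (parity, ΔJ fail)
(b) forbidden (parity, ΔS, ΔL fail)
(c) allowed
(d) forbidden (ΔS fails)
(e) allowed
(f) allowed
Total allowed: 3 of 6.

3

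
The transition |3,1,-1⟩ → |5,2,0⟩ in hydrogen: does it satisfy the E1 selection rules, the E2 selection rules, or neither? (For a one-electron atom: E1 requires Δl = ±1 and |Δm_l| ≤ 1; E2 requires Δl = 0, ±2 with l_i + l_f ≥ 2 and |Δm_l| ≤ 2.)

Δl = 2 − 1 = +1; l_i + l_f = 3.
Δm_l = +1.
E1 (Δl = ±1, |Δm_l| ≤ 1): satisfied.
E2 (Δl = 0,±2, l_i+l_f ≥ 2, |Δm_l| ≤ 2): not satisfied.

E1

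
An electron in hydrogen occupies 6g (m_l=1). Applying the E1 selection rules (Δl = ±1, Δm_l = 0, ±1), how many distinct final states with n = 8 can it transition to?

6

E1 requires Δl = ±1, so l_f ∈ {3, 5}; with 0 ≤ l_f ≤ n_f−1 = 7, the allowed l_f values are {3, 5}.
For l_f = 3: m_f ∈ {m_i−1, m_i, m_i+1} ∩ [−3, 3] = {0, 1, 2} → 3 states.
For l_f = 5: m_f ∈ {m_i−1, m_i, m_i+1} ∩ [−5, 5] = {0, 1, 2} → 3 states.
Total: 6.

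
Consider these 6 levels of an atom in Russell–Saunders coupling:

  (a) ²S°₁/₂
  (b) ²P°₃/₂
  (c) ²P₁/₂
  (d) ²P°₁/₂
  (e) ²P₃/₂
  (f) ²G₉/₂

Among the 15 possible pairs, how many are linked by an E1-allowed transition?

(a)–(b): forbidden (parity).
(a)–(c): allowed.
(a)–(d): forbidden (parity).
(a)–(e): allowed.
(a)–(f): forbidden (ΔL, ΔJ).
(b)–(c): allowed.
(b)–(d): forbidden (parity).
(b)–(e): allowed.
(b)–(f): forbidden (ΔL, ΔJ).
(c)–(d): allowed.
(c)–(e): forbidden (parity).
(c)–(f): forbidden (parity, ΔL, ΔJ).
(d)–(e): allowed.
(d)–(f): forbidden (ΔL, ΔJ).
(e)–(f): forbidden (parity, ΔL, ΔJ).
Allowed pairs: 6 of 15.

6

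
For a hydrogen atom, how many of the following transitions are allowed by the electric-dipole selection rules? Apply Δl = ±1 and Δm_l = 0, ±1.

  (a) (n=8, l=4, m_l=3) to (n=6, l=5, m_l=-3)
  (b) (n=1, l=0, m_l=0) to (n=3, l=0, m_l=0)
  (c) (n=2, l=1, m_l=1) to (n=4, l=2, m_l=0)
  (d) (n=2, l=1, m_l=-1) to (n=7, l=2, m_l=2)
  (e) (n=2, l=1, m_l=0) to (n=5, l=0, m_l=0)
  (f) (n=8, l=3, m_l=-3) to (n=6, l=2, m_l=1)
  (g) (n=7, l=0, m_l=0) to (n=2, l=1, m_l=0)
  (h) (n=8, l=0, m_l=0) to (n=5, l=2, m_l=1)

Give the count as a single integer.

3

(a) forbidden — Δm_l = -6 (E1 requires Δm_l = 0, ±1)
(b) forbidden — Δl = +0 (E1 requires Δl = ±1)
(c) allowed
(d) forbidden — Δm_l = +3 (E1 requires Δm_l = 0, ±1)
(e) allowed
(f) forbidden — Δm_l = +4 (E1 requires Δm_l = 0, ±1)
(g) allowed
(h) forbidden — Δl = +2 (E1 requires Δl = ±1)
Total allowed: 3 of 8.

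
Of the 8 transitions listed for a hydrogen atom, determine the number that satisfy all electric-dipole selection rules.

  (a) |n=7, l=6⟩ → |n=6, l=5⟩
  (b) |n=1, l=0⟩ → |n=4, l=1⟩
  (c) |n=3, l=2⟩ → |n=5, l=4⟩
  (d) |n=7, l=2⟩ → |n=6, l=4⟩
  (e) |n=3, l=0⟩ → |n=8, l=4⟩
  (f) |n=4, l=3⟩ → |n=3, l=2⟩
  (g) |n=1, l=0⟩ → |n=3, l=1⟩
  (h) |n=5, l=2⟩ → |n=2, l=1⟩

(a) allowed
(b) allowed
(c) forbidden — Δl = +2 (E1 requires Δl = ±1)
(d) forbidden — Δl = +2 (E1 requires Δl = ±1)
(e) forbidden — Δl = +4 (E1 requires Δl = ±1)
(f) allowed
(g) allowed
(h) allowed
Total allowed: 5 of 8.

5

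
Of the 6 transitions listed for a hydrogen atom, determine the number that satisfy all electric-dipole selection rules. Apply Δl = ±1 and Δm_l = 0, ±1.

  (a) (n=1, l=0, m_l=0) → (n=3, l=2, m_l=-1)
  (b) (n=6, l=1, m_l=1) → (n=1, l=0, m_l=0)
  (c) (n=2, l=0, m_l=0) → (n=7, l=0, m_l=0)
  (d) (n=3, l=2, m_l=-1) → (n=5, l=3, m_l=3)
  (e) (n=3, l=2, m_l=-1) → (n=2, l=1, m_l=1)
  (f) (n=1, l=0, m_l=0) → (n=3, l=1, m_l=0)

(a) forbidden — Δl = +2 (E1 requires Δl = ±1)
(b) allowed
(c) forbidden — Δl = +0 (E1 requires Δl = ±1)
(d) forbidden — Δm_l = +4 (E1 requires Δm_l = 0, ±1)
(e) forbidden — Δm_l = +2 (E1 requires Δm_l = 0, ±1)
(f) allowed
Total allowed: 2 of 6.

2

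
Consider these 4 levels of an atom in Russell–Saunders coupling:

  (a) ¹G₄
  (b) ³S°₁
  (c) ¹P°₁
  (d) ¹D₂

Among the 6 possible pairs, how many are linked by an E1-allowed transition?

(a)–(b): forbidden (ΔS, ΔL, ΔJ).
(a)–(c): forbidden (ΔL, ΔJ).
(a)–(d): forbidden (parity, ΔL, ΔJ).
(b)–(c): forbidden (parity, ΔS).
(b)–(d): forbidden (ΔS, ΔL).
(c)–(d): allowed.
Allowed pairs: 1 of 6.

1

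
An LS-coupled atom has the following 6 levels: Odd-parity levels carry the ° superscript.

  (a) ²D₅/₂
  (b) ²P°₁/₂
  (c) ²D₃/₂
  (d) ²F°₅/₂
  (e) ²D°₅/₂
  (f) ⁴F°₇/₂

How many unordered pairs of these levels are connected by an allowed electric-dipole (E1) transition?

(a)–(b): forbidden (ΔJ).
(a)–(c): forbidden (parity).
(a)–(d): allowed.
(a)–(e): allowed.
(a)–(f): forbidden (ΔS).
(b)–(c): allowed.
(b)–(d): forbidden (parity, ΔL, ΔJ).
(b)–(e): forbidden (parity, ΔJ).
(b)–(f): forbidden (parity, ΔS, ΔL, ΔJ).
(c)–(d): allowed.
(c)–(e): allowed.
(c)–(f): forbidden (ΔS, ΔJ).
(d)–(e): forbidden (parity).
(d)–(f): forbidden (parity, ΔS).
(e)–(f): forbidden (parity, ΔS).
Allowed pairs: 5 of 15.

5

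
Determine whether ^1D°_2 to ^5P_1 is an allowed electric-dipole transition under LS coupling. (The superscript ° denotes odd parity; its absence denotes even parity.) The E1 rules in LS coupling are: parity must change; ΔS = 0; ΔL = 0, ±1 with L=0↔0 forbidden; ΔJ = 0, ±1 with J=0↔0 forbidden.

Reading off the term symbols: S 0→2, L 2→1, J 2→1, parity odd→even.
ΔS = 0: S: 0 → 2 — ✗.
ΔL = 0, ±1 (not L=0↔0): L: 2 → 1, ΔL = -1 — ✓.
ΔJ = 0, ±1 (not J=0↔0): J: 2 → 1, ΔJ = -1 — ✓.
Parity must change: odd → even — ✓.
Rule(s) violated: ΔS.

forbidden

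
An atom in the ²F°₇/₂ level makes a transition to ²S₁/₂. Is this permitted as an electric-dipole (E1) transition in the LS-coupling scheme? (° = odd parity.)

forbidden

Initial level: S=1/2, L=3, J=7/2, parity odd. Final level: S=1/2, L=0, J=1/2, parity even.
Parity must change: odd → even — ✓.
ΔS = 0: S: 1/2 → 1/2 — ✓.
ΔL = 0, ±1 (not L=0↔0): L: 3 → 0, ΔL = -3 — ✗.
ΔJ = 0, ±1 (not J=0↔0): J: 7/2 → 1/2, ΔJ = -3 — ✗.
Rule(s) violated: ΔL, ΔJ.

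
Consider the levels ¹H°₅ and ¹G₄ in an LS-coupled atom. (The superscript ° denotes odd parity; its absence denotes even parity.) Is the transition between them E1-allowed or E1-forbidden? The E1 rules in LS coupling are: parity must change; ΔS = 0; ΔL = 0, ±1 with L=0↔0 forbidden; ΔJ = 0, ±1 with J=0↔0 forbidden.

Parity must change: odd → even — ✓.
ΔS = 0: S: 0 → 0 — ✓.
ΔL = 0, ±1 (not L=0↔0): L: 5 → 4, ΔL = -1 — ✓.
ΔJ = 0, ±1 (not J=0↔0): J: 5 → 4, ΔJ = -1 — ✓.
All four E1 rules are satisfied.

allowed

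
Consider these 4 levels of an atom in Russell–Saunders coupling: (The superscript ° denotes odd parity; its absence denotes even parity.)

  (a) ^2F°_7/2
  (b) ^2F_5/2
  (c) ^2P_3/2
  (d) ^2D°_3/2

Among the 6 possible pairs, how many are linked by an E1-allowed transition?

(a)–(b): allowed.
(a)–(c): forbidden (ΔL, ΔJ).
(a)–(d): forbidden (parity, ΔJ).
(b)–(c): forbidden (parity, ΔL).
(b)–(d): allowed.
(c)–(d): allowed.
Allowed pairs: 3 of 6.

3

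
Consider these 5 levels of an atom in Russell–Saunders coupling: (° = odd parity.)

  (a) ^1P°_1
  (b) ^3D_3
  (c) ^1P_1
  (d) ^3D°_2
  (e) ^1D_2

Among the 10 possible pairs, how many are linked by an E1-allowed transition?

(a)–(b): forbidden (ΔS, ΔJ).
(a)–(c): allowed.
(a)–(d): forbidden (parity, ΔS).
(a)–(e): allowed.
(b)–(c): forbidden (parity, ΔS, ΔJ).
(b)–(d): allowed.
(b)–(e): forbidden (parity, ΔS).
(c)–(d): forbidden (ΔS).
(c)–(e): forbidden (parity).
(d)–(e): forbidden (ΔS).
Allowed pairs: 3 of 10.

3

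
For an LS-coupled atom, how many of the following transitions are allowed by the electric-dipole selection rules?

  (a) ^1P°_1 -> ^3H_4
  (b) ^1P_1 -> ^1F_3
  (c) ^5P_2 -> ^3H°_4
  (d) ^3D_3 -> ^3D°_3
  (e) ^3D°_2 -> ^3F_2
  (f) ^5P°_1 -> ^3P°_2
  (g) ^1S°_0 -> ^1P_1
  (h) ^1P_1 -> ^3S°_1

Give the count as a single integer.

3

(a) forbidden (ΔS, ΔL, ΔJ fail)
(b) forbidden (parity, ΔL, ΔJ fail)
(c) forbidden (ΔS, ΔL, ΔJ fail)
(d) allowed
(e) allowed
(f) forbidden (parity, ΔS fail)
(g) allowed
(h) forbidden (ΔS fails)
Total allowed: 3 of 8.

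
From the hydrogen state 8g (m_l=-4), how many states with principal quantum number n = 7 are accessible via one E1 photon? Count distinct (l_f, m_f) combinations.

4

E1 requires Δl = ±1, so l_f ∈ {3, 5}; with 0 ≤ l_f ≤ n_f−1 = 6, the allowed l_f values are {3, 5}.
For l_f = 3: m_f ∈ {m_i−1, m_i, m_i+1} ∩ [−3, 3] = {-3} → 1 state.
For l_f = 5: m_f ∈ {m_i−1, m_i, m_i+1} ∩ [−5, 5] = {-5, -4, -3} → 3 states.
Total: 4.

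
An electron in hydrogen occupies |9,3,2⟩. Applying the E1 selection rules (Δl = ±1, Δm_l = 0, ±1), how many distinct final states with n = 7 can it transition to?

5

E1 requires Δl = ±1, so l_f ∈ {2, 4}; with 0 ≤ l_f ≤ n_f−1 = 6, the allowed l_f values are {2, 4}.
For l_f = 2: m_f ∈ {m_i−1, m_i, m_i+1} ∩ [−2, 2] = {1, 2} → 2 states.
For l_f = 4: m_f ∈ {m_i−1, m_i, m_i+1} ∩ [−4, 4] = {1, 2, 3} → 3 states.
Total: 5.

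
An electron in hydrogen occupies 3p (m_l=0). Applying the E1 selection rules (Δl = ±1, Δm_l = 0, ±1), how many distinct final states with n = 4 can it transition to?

E1 requires Δl = ±1, so l_f ∈ {0, 2}; with 0 ≤ l_f ≤ n_f−1 = 3, the allowed l_f values are {0, 2}.
For l_f = 0: m_f ∈ {m_i−1, m_i, m_i+1} ∩ [−0, 0] = {0} → 1 state.
For l_f = 2: m_f ∈ {m_i−1, m_i, m_i+1} ∩ [−2, 2] = {-1, 0, 1} → 3 states.
Total: 4.

4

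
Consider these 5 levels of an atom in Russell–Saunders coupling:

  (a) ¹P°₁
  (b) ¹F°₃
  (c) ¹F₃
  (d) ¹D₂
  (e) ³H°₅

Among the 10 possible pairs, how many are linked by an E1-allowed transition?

3

(a)–(b): forbidden (parity, ΔL, ΔJ).
(a)–(c): forbidden (ΔL, ΔJ).
(a)–(d): allowed.
(a)–(e): forbidden (parity, ΔS, ΔL, ΔJ).
(b)–(c): allowed.
(b)–(d): allowed.
(b)–(e): forbidden (parity, ΔS, ΔL, ΔJ).
(c)–(d): forbidden (parity).
(c)–(e): forbidden (ΔS, ΔL, ΔJ).
(d)–(e): forbidden (ΔS, ΔL, ΔJ).
Allowed pairs: 3 of 10.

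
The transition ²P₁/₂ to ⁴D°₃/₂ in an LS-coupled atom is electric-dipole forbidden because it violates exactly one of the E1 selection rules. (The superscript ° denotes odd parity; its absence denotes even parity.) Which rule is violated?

Parity must change: even → odd — passes.
ΔJ = 0, ±1 (not J=0↔0): J: 1/2 → 3/2, ΔJ = +1 — passes.
ΔL = 0, ±1 (not L=0↔0): L: 1 → 2, ΔL = +1 — passes.
ΔS = 0: S: 1/2 → 3/2 — fails.

the ΔS = 0 rule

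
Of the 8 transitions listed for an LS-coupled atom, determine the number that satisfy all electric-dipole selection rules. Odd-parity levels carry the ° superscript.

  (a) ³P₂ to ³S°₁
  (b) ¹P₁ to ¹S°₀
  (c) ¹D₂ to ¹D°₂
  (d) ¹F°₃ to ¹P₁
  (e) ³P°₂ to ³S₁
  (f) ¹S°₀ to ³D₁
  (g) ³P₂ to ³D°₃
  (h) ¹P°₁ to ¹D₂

6

(a) allowed
(b) allowed
(c) allowed
(d) forbidden (ΔL, ΔJ fail)
(e) allowed
(f) forbidden (ΔS, ΔL fail)
(g) allowed
(h) allowed
Total allowed: 6 of 8.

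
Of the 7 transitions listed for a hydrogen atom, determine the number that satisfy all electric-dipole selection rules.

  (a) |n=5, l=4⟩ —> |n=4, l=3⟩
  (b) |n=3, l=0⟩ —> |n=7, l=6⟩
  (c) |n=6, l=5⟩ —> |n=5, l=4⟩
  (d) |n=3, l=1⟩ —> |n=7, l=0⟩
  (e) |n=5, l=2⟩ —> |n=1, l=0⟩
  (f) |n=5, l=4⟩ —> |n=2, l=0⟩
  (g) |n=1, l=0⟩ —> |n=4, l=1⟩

4

(a) allowed
(b) forbidden — Δl = +6 (E1 requires Δl = ±1)
(c) allowed
(d) allowed
(e) forbidden — Δl = -2 (E1 requires Δl = ±1)
(f) forbidden — Δl = -4 (E1 requires Δl = ±1)
(g) allowed
Total allowed: 4 of 7.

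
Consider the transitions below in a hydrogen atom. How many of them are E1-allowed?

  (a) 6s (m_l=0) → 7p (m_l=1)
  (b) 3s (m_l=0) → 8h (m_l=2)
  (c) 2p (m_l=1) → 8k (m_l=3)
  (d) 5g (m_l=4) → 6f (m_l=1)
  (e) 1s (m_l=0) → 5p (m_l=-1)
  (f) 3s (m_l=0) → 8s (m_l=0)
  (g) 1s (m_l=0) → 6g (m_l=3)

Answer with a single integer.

2

(a) allowed
(b) forbidden — Δl = +5 (E1 requires Δl = ±1); Δm_l = +2 (E1 requires Δm_l = 0, ±1)
(c) forbidden — Δl = +6 (E1 requires Δl = ±1); Δm_l = +2 (E1 requires Δm_l = 0, ±1)
(d) forbidden — Δm_l = -3 (E1 requires Δm_l = 0, ±1)
(e) allowed
(f) forbidden — Δl = +0 (E1 requires Δl = ±1)
(g) forbidden — Δl = +4 (E1 requires Δl = ±1); Δm_l = +3 (E1 requires Δm_l = 0, ±1)
Total allowed: 2 of 7.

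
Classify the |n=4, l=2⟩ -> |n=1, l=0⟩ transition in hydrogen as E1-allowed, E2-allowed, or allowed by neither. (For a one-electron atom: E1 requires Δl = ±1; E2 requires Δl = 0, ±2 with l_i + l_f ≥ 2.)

E2

Δl = 0 − 2 = -2; l_i + l_f = 2.
E1 (Δl = ±1): not satisfied.
E2 (Δl = 0,±2, l_i+l_f ≥ 2): satisfied.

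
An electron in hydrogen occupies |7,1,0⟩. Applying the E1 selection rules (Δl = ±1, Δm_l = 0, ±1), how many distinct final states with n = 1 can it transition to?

1

E1 requires Δl = ±1, so l_f ∈ {0, 2}; with 0 ≤ l_f ≤ n_f−1 = 0, the allowed l_f values are {0}.
For l_f = 0: m_f ∈ {m_i−1, m_i, m_i+1} ∩ [−0, 0] = {0} → 1 state.
Total: 1.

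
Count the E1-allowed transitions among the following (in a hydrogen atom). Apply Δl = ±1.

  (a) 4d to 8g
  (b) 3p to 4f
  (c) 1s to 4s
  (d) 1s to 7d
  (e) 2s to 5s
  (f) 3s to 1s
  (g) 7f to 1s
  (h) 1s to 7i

0

(a) forbidden — Δl = +2 (E1 requires Δl = ±1)
(b) forbidden — Δl = +2 (E1 requires Δl = ±1)
(c) forbidden — Δl = +0 (E1 requires Δl = ±1)
(d) forbidden — Δl = +2 (E1 requires Δl = ±1)
(e) forbidden — Δl = +0 (E1 requires Δl = ±1)
(f) forbidden — Δl = +0 (E1 requires Δl = ±1)
(g) forbidden — Δl = -3 (E1 requires Δl = ±1)
(h) forbidden — Δl = +6 (E1 requires Δl = ±1)
Total allowed: 0 of 8.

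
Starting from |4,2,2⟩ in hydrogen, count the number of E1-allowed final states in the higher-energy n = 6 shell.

E1 requires Δl = ±1, so l_f ∈ {1, 3}; with 0 ≤ l_f ≤ n_f−1 = 5, the allowed l_f values are {1, 3}.
For l_f = 1: m_f ∈ {m_i−1, m_i, m_i+1} ∩ [−1, 1] = {1} → 1 state.
For l_f = 3: m_f ∈ {m_i−1, m_i, m_i+1} ∩ [−3, 3] = {1, 2, 3} → 3 states.
Total: 4.

4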